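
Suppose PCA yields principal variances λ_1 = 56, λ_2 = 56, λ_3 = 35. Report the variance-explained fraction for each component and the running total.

Step 1 — total variance = trace(Sigma) = Σ λ_i = 56 + 56 + 35 = 147.

Step 2 — fraction explained by component i = λ_i / Σ λ:
  PC1: 56/147 = 0.381
  PC2: 56/147 = 0.381
  PC3: 35/147 = 0.2381

Step 3 — cumulative fraction after k components = (λ_1 + ... + λ_k) / Σ λ:
  k = 1: 56/147 = 0.381
  k = 2: (56 + 56)/147 = 112/147 = 0.7619
  k = 3: (56 + 56 + 35)/147 = 147/147 = 1

Summary (fraction, with percent):

explained: PC1 0.381 (38.1%), PC2 0.381 (38.1%), PC3 0.2381 (23.81%);  cumulative: 0.381, 0.7619, 1


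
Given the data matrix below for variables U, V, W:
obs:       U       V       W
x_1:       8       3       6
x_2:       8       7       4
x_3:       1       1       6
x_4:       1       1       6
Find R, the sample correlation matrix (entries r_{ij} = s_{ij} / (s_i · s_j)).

Step 1 — column means:
  mean(U) = (8 + 8 + 1 + 1) / 4 = 18/4 = 4.5
  mean(V) = (3 + 7 + 1 + 1) / 4 = 12/4 = 3
  mean(W) = (6 + 4 + 6 + 6) / 4 = 22/4 = 5.5

Step 2 — sample variances and covariances s[i,j] = (1/(n-1)) · Σ_k (x_{k,i} - mean_i) · (x_{k,j} - mean_j), with n-1 = 3:
  s[U,U] = ((3.5)·(3.5) + (3.5)·(3.5) + (-3.5)·(-3.5) + (-3.5)·(-3.5)) / 3 = 49/3 = 16.3333
  s[U,V] = ((3.5)·(0) + (3.5)·(4) + (-3.5)·(-2) + (-3.5)·(-2)) / 3 = 28/3 = 9.3333
  s[U,W] = ((3.5)·(0.5) + (3.5)·(-1.5) + (-3.5)·(0.5) + (-3.5)·(0.5)) / 3 = -7/3 = -2.3333
  s[V,V] = ((0)·(0) + (4)·(4) + (-2)·(-2) + (-2)·(-2)) / 3 = 24/3 = 8
  s[V,W] = ((0)·(0.5) + (4)·(-1.5) + (-2)·(0.5) + (-2)·(0.5)) / 3 = -8/3 = -2.6667
  s[W,W] = ((0.5)·(0.5) + (-1.5)·(-1.5) + (0.5)·(0.5) + (0.5)·(0.5)) / 3 = 3/3 = 1
  Sample standard deviations s_i = √(s[i,i]):
  s(U) = √(16.3333) = 4.0415
  s(V) = √(8) = 2.8284
  s(W) = √(1) = 1

Step 3 — r_{ij} = s_{ij} / (s_i · s_j):
  r[U,U] = 1 (diagonal).
  r[U,V] = 9.3333 / (4.0415 · 2.8284) = 9.3333 / 11.431 = 0.8165
  r[U,W] = -2.3333 / (4.0415 · 1) = -2.3333 / 4.0415 = -0.5774
  r[V,V] = 1 (diagonal).
  r[V,W] = -2.6667 / (2.8284 · 1) = -2.6667 / 2.8284 = -0.9428
  r[W,W] = 1 (diagonal).

R is symmetric with unit diagonal. Assembling:

R = [[1, 0.8165, -0.5774],
 [0.8165, 1, -0.9428],
 [-0.5774, -0.9428, 1]]


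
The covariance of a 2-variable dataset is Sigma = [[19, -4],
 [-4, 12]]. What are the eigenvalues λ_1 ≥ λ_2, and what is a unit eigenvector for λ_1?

Step 1 — characteristic polynomial of 2×2 Sigma:
  det(Sigma - λI) = λ² - trace · λ + det = 0.
  trace = 19 + 12 = 31, det = 19·12 - (-4)² = 212.
Step 2 — discriminant:
  Δ = trace² - 4·det = 961 - 848 = 113.
Step 3 — eigenvalues:
  λ = (trace ± √Δ)/2 = (31 ± 10.6301)/2,
  λ_1 = 20.8151,  λ_2 = 10.1849.

Step 4 — unit eigenvector for λ_1: solve (Sigma - λ_1 I)v = 0. First row:
  (19 - 20.8151)·v_x + (-4)·v_y = 0, i.e. (-1.8151)·v_x + (-4)·v_y = 0,
  so v ∝ (b, λ_1 - a) = (-4, 1.8151); multiply by -1 so the first entry is positive: u = (4, -1.8151).
  ||u|| = √((4)² + (-1.8151)²) = √(19.2945) ≈ 4.3925,
  v_1 = u/||u|| ≈ (0.9106, -0.4132) (||v_1|| = 1).

λ_1 = 20.8151,  λ_2 = 10.1849;  v_1 ≈ (0.9106, -0.4132)


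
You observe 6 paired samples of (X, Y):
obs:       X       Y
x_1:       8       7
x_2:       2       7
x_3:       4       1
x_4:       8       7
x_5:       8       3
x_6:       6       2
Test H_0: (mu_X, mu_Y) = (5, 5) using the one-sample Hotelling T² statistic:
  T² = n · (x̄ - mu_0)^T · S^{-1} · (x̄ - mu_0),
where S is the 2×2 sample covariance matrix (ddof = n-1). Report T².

Step 1 — sample mean vector:
  mean(X) = (8 + 2 + 4 + 8 + 8 + 6) / 6 = 36/6 = 6
  mean(Y) = (7 + 7 + 1 + 7 + 3 + 2) / 6 = 27/6 = 4.5
  x̄ = (6, 4.5),  deviation x̄ - mu_0 = (6, 4.5) - (5, 5) = (1, -0.5).

Step 2 — sample covariance matrix, S[i,j] = (1/(n-1)) · Σ_k (x_{k,i} - mean_i) · (x_{k,j} - mean_j), divisor n-1 = 5:
  S[X,X] = ((2)·(2) + (-4)·(-4) + (-2)·(-2) + (2)·(2) + (2)·(2) + (0)·(0)) / 5 = 32/5 = 6.4
  S[X,Y] = ((2)·(2.5) + (-4)·(2.5) + (-2)·(-3.5) + (2)·(2.5) + (2)·(-1.5) + (0)·(-2.5)) / 5 = 4/5 = 0.8
  S[Y,Y] = ((2.5)·(2.5) + (2.5)·(2.5) + (-3.5)·(-3.5) + (2.5)·(2.5) + (-1.5)·(-1.5) + (-2.5)·(-2.5)) / 5 = 39.5/5 = 7.9
  S = [[6.4, 0.8],
 [0.8, 7.9]].

Step 3 — invert S. det(S) = 6.4·7.9 - (0.8)² = 49.92.
  S^{-1} = (1/det) · [[d, -b], [-b, a]] = [[0.1583, -0.016],
 [-0.016, 0.1282]].

Step 4 — quadratic form (x̄ - mu_0)^T · S^{-1} · (x̄ - mu_0):
  S^{-1} · (x̄ - mu_0) = (0.1663, -0.0801),
  (x̄ - mu_0)^T · [...] = (1)·(0.1663) + (-0.5)·(-0.0801) = 0.2063.

Step 5 — scale by n: T² = 6 · 0.2063 = 1.238.

T² ≈ 1.238


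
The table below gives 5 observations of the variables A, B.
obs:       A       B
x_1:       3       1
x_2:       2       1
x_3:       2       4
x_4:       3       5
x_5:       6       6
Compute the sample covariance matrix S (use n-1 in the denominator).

Step 1 — column means:
  mean(A) = (3 + 2 + 2 + 3 + 6) / 5 = 16/5 = 3.2
  mean(B) = (1 + 1 + 4 + 5 + 6) / 5 = 17/5 = 3.4

Step 2 — sample covariance S[i,j] = (1/(n-1)) · Σ_k (x_{k,i} - mean_i) · (x_{k,j} - mean_j), with n-1 = 4.
  S[A,A] = ((-0.2)·(-0.2) + (-1.2)·(-1.2) + (-1.2)·(-1.2) + (-0.2)·(-0.2) + (2.8)·(2.8)) / 4 = 10.8/4 = 2.7
  S[A,B] = ((-0.2)·(-2.4) + (-1.2)·(-2.4) + (-1.2)·(0.6) + (-0.2)·(1.6) + (2.8)·(2.6)) / 4 = 9.6/4 = 2.4
  S[B,B] = ((-2.4)·(-2.4) + (-2.4)·(-2.4) + (0.6)·(0.6) + (1.6)·(1.6) + (2.6)·(2.6)) / 4 = 21.2/4 = 5.3

S is symmetric (S[j,i] = S[i,j]). Assembling:

S = [[2.7, 2.4],
 [2.4, 5.3]]


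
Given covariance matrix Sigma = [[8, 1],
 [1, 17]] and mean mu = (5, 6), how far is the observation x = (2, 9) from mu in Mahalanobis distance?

Step 1 — centre the observation: (x - mu) = (-3, 3).

Step 2 — invert Sigma. det(Sigma) = 8·17 - (1)² = 135.
  Sigma^{-1} = (1/det) · [[d, -b], [-b, a]] = [[0.1259, -0.0074],
 [-0.0074, 0.0593]].

Step 3 — form the quadratic (x - mu)^T · Sigma^{-1} · (x - mu):
  Sigma^{-1} · (x - mu) = (-0.4, 0.2).
  (x - mu)^T · [Sigma^{-1} · (x - mu)] = (-3)·(-0.4) + (3)·(0.2) = 1.8.

Step 4 — take square root: d = √(1.8) ≈ 1.3416.

d(x, mu) = √(1.8) ≈ 1.3416


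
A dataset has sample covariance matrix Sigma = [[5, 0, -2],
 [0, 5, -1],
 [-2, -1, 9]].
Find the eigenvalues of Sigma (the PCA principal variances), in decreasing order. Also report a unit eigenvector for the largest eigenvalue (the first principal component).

Step 1 — characteristic polynomial p(λ) = det(λI - Sigma) = λ³ - tr·λ² + c_1·λ - det, where tr = trace, c_1 = sum of the principal 2×2 minors, det = det(Sigma):
  tr = 5 + 5 + 9 = 19,
  c_1 = (5·5 - (0)²) + (5·9 - (-2)²) + (5·9 - (-1)²) = 25 + 41 + 44 = 110,
  det = 5·(5·9 - (-1)²) - (0)·((0)·9 - (-1)·(-2)) + (-2)·((0)·(-1) - 5·(-2)) = 5·(44) - (0)·(-2) + (-2)·(10) = 200.
  So p(λ) = λ³ - 19λ² + 110λ - 200.
Step 2 — look for an integer root (rational root theorem: any rational root is an integer divisor of 200). Testing λ = 4:
  p(4) = 64 - 304 + 440 - 200 = 0  ✓
  Dividing out (λ - 4): p(λ) = (λ - 4)(λ² - 15λ + 50).
Step 3 — remaining eigenvalues from the quadratic λ² - 15λ + 50 = 0:
  Δ = 15² - 4·50 = 225 - 200 = 25,  λ = (15 ± √25)/2 = (15 ± 5)/2 = 10 or 5.
  Sorted: λ_1 = 10,  λ_2 = 5,  λ_3 = 4  (check: sum = 19 = tr ✓).

Step 4 — unit eigenvector for λ_1 = 10: v spans the null space of (Sigma - λ_1 I), whose rows are
  r_1 = (-5, 0, -2),  r_2 = (0, -5, -1),  r_3 = (-2, -1, -1).
  v is orthogonal to every row, so take v ∝ r_1 × r_2 = ((0)·(-1) - (-2)·(-5), (-2)·(0) - (-5)·(-1), (-5)·(-5) - (0)·(0)) = (-10, -5, 25).
  Rescale (divide by 5; multiply by -1 so the first nonzero entry is positive): u = (2, 1, -5).
  ||u|| = √((2)² + (1)² + (-5)²) = √(30) ≈ 5.4772,  v_1 = u/||u|| ≈ (0.3651, 0.1826, -0.9129) (||v_1|| = 1).

λ_1 = 10,  λ_2 = 5,  λ_3 = 4;  v_1 ≈ (0.3651, 0.1826, -0.9129)


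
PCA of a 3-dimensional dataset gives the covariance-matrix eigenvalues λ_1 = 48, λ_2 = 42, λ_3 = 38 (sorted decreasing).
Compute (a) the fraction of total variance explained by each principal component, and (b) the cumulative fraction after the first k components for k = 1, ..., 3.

Step 1 — total variance = trace(Sigma) = Σ λ_i = 48 + 42 + 38 = 128.

Step 2 — fraction explained by component i = λ_i / Σ λ:
  PC1: 48/128 = 0.375
  PC2: 42/128 = 0.3281
  PC3: 38/128 = 0.2969

Step 3 — cumulative fraction after k components = (λ_1 + ... + λ_k) / Σ λ:
  k = 1: 48/128 = 0.375
  k = 2: (48 + 42)/128 = 90/128 = 0.7031
  k = 3: (48 + 42 + 38)/128 = 128/128 = 1

Summary (fraction, with percent):

explained: PC1 0.375 (37.5%), PC2 0.3281 (32.81%), PC3 0.2969 (29.69%);  cumulative: 0.375, 0.7031, 1


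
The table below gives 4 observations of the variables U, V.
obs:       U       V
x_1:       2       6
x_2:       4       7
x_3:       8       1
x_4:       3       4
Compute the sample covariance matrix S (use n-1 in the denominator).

Step 1 — column means:
  mean(U) = (2 + 4 + 8 + 3) / 4 = 17/4 = 4.25
  mean(V) = (6 + 7 + 1 + 4) / 4 = 18/4 = 4.5

Step 2 — sample covariance S[i,j] = (1/(n-1)) · Σ_k (x_{k,i} - mean_i) · (x_{k,j} - mean_j), with n-1 = 3.
  S[U,U] = ((-2.25)·(-2.25) + (-0.25)·(-0.25) + (3.75)·(3.75) + (-1.25)·(-1.25)) / 3 = 20.75/3 = 6.9167
  S[U,V] = ((-2.25)·(1.5) + (-0.25)·(2.5) + (3.75)·(-3.5) + (-1.25)·(-0.5)) / 3 = -16.5/3 = -5.5
  S[V,V] = ((1.5)·(1.5) + (2.5)·(2.5) + (-3.5)·(-3.5) + (-0.5)·(-0.5)) / 3 = 21/3 = 7

S is symmetric (S[j,i] = S[i,j]). Assembling:

S = [[6.9167, -5.5],
 [-5.5, 7]]


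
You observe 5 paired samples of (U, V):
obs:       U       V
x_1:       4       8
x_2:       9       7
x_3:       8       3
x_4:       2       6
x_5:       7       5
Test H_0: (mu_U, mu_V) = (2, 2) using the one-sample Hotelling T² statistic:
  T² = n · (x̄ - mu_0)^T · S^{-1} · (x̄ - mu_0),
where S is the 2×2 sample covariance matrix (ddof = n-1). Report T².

Step 1 — sample mean vector:
  mean(U) = (4 + 9 + 8 + 2 + 7) / 5 = 30/5 = 6
  mean(V) = (8 + 7 + 3 + 6 + 5) / 5 = 29/5 = 5.8
  x̄ = (6, 5.8),  deviation x̄ - mu_0 = (6, 5.8) - (2, 2) = (4, 3.8).

Step 2 — sample covariance matrix, S[i,j] = (1/(n-1)) · Σ_k (x_{k,i} - mean_i) · (x_{k,j} - mean_j), divisor n-1 = 4:
  S[U,U] = ((-2)·(-2) + (3)·(3) + (2)·(2) + (-4)·(-4) + (1)·(1)) / 4 = 34/4 = 8.5
  S[U,V] = ((-2)·(2.2) + (3)·(1.2) + (2)·(-2.8) + (-4)·(0.2) + (1)·(-0.8)) / 4 = -8/4 = -2
  S[V,V] = ((2.2)·(2.2) + (1.2)·(1.2) + (-2.8)·(-2.8) + (0.2)·(0.2) + (-0.8)·(-0.8)) / 4 = 14.8/4 = 3.7
  S = [[8.5, -2],
 [-2, 3.7]].

Step 3 — invert S. det(S) = 8.5·3.7 - (-2)² = 27.45.
  S^{-1} = (1/det) · [[d, -b], [-b, a]] = [[0.1348, 0.0729],
 [0.0729, 0.3097]].

Step 4 — quadratic form (x̄ - mu_0)^T · S^{-1} · (x̄ - mu_0):
  S^{-1} · (x̄ - mu_0) = (0.816, 1.4681),
  (x̄ - mu_0)^T · [...] = (4)·(0.816) + (3.8)·(1.4681) = 8.843.

Step 5 — scale by n: T² = 5 · 8.843 = 44.2149.

T² ≈ 44.2149


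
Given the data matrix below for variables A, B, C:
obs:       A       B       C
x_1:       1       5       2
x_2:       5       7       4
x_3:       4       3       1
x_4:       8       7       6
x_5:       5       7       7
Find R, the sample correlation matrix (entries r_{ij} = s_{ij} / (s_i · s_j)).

Step 1 — column means:
  mean(A) = (1 + 5 + 4 + 8 + 5) / 5 = 23/5 = 4.6
  mean(B) = (5 + 7 + 3 + 7 + 7) / 5 = 29/5 = 5.8
  mean(C) = (2 + 4 + 1 + 6 + 7) / 5 = 20/5 = 4

Step 2 — sample variances and covariances s[i,j] = (1/(n-1)) · Σ_k (x_{k,i} - mean_i) · (x_{k,j} - mean_j), with n-1 = 4:
  s[A,A] = ((-3.6)·(-3.6) + (0.4)·(0.4) + (-0.6)·(-0.6) + (3.4)·(3.4) + (0.4)·(0.4)) / 4 = 25.2/4 = 6.3
  s[A,B] = ((-3.6)·(-0.8) + (0.4)·(1.2) + (-0.6)·(-2.8) + (3.4)·(1.2) + (0.4)·(1.2)) / 4 = 9.6/4 = 2.4
  s[A,C] = ((-3.6)·(-2) + (0.4)·(0) + (-0.6)·(-3) + (3.4)·(2) + (0.4)·(3)) / 4 = 17/4 = 4.25
  s[B,B] = ((-0.8)·(-0.8) + (1.2)·(1.2) + (-2.8)·(-2.8) + (1.2)·(1.2) + (1.2)·(1.2)) / 4 = 12.8/4 = 3.2
  s[B,C] = ((-0.8)·(-2) + (1.2)·(0) + (-2.8)·(-3) + (1.2)·(2) + (1.2)·(3)) / 4 = 16/4 = 4
  s[C,C] = ((-2)·(-2) + (0)·(0) + (-3)·(-3) + (2)·(2) + (3)·(3)) / 4 = 26/4 = 6.5
  Sample standard deviations s_i = √(s[i,i]):
  s(A) = √(6.3) = 2.51
  s(B) = √(3.2) = 1.7889
  s(C) = √(6.5) = 2.5495

Step 3 — r_{ij} = s_{ij} / (s_i · s_j):
  r[A,A] = 1 (diagonal).
  r[A,B] = 2.4 / (2.51 · 1.7889) = 2.4 / 4.49 = 0.5345
  r[A,C] = 4.25 / (2.51 · 2.5495) = 4.25 / 6.3992 = 0.6641
  r[B,B] = 1 (diagonal).
  r[B,C] = 4 / (1.7889 · 2.5495) = 4 / 4.5607 = 0.8771
  r[C,C] = 1 (diagonal).

R is symmetric with unit diagonal. Assembling:

R = [[1, 0.5345, 0.6641],
 [0.5345, 1, 0.8771],
 [0.6641, 0.8771, 1]]


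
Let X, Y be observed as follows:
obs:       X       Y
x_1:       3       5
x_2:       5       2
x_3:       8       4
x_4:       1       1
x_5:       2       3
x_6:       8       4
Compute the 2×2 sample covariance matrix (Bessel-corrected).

Step 1 — column means:
  mean(X) = (3 + 5 + 8 + 1 + 2 + 8) / 6 = 27/6 = 4.5
  mean(Y) = (5 + 2 + 4 + 1 + 3 + 4) / 6 = 19/6 = 3.1667

Step 2 — sample covariance S[i,j] = (1/(n-1)) · Σ_k (x_{k,i} - mean_i) · (x_{k,j} - mean_j), with n-1 = 5.
  S[X,X] = ((-1.5)·(-1.5) + (0.5)·(0.5) + (3.5)·(3.5) + (-3.5)·(-3.5) + (-2.5)·(-2.5) + (3.5)·(3.5)) / 5 = 45.5/5 = 9.1
  S[X,Y] = ((-1.5)·(1.8333) + (0.5)·(-1.1667) + (3.5)·(0.8333) + (-3.5)·(-2.1667) + (-2.5)·(-0.1667) + (3.5)·(0.8333)) / 5 = 10.5/5 = 2.1
  S[Y,Y] = ((1.8333)·(1.8333) + (-1.1667)·(-1.1667) + (0.8333)·(0.8333) + (-2.1667)·(-2.1667) + (-0.1667)·(-0.1667) + (0.8333)·(0.8333)) / 5 = 10.8333/5 = 2.1667

S is symmetric (S[j,i] = S[i,j]). Assembling:

S = [[9.1, 2.1],
 [2.1, 2.1667]]


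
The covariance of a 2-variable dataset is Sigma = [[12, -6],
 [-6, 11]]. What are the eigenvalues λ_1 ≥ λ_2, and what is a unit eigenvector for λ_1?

Step 1 — characteristic polynomial of 2×2 Sigma:
  det(Sigma - λI) = λ² - trace · λ + det = 0.
  trace = 12 + 11 = 23, det = 12·11 - (-6)² = 96.
Step 2 — discriminant:
  Δ = trace² - 4·det = 529 - 384 = 145.
Step 3 — eigenvalues:
  λ = (trace ± √Δ)/2 = (23 ± 12.0416)/2,
  λ_1 = 17.5208,  λ_2 = 5.4792.

Step 4 — unit eigenvector for λ_1: solve (Sigma - λ_1 I)v = 0. First row:
  (12 - 17.5208)·v_x + (-6)·v_y = 0, i.e. (-5.5208)·v_x + (-6)·v_y = 0,
  so v ∝ (b, λ_1 - a) = (-6, 5.5208); multiply by -1 so the first entry is positive: u = (6, -5.5208).
  ||u|| = √((6)² + (-5.5208)²) = √(66.4792) ≈ 8.1535,
  v_1 = u/||u|| ≈ (0.7359, -0.6771) (||v_1|| = 1).

λ_1 = 17.5208,  λ_2 = 5.4792;  v_1 ≈ (0.7359, -0.6771)


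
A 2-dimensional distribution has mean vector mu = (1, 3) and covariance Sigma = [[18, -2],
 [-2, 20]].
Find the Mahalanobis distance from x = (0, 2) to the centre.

Step 1 — centre the observation: (x - mu) = (-1, -1).

Step 2 — invert Sigma. det(Sigma) = 18·20 - (-2)² = 356.
  Sigma^{-1} = (1/det) · [[d, -b], [-b, a]] = [[0.0562, 0.0056],
 [0.0056, 0.0506]].

Step 3 — form the quadratic (x - mu)^T · Sigma^{-1} · (x - mu):
  Sigma^{-1} · (x - mu) = (-0.0618, -0.0562).
  (x - mu)^T · [Sigma^{-1} · (x - mu)] = (-1)·(-0.0618) + (-1)·(-0.0562) = 0.118.

Step 4 — take square root: d = √(0.118) ≈ 0.3435.

d(x, mu) = √(0.118) ≈ 0.3435


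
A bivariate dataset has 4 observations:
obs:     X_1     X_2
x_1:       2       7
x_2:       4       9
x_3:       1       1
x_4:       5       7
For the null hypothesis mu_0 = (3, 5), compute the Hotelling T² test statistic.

Step 1 — sample mean vector:
  mean(X_1) = (2 + 4 + 1 + 5) / 4 = 12/4 = 3
  mean(X_2) = (7 + 9 + 1 + 7) / 4 = 24/4 = 6
  x̄ = (3, 6),  deviation x̄ - mu_0 = (3, 6) - (3, 5) = (0, 1).

Step 2 — sample covariance matrix, S[i,j] = (1/(n-1)) · Σ_k (x_{k,i} - mean_i) · (x_{k,j} - mean_j), divisor n-1 = 3:
  S[X_1,X_1] = ((-1)·(-1) + (1)·(1) + (-2)·(-2) + (2)·(2)) / 3 = 10/3 = 3.3333
  S[X_1,X_2] = ((-1)·(1) + (1)·(3) + (-2)·(-5) + (2)·(1)) / 3 = 14/3 = 4.6667
  S[X_2,X_2] = ((1)·(1) + (3)·(3) + (-5)·(-5) + (1)·(1)) / 3 = 36/3 = 12
  S = [[3.3333, 4.6667],
 [4.6667, 12]].

Step 3 — invert S. det(S) = 3.3333·12 - (4.6667)² = 18.2222.
  S^{-1} = (1/det) · [[d, -b], [-b, a]] = [[0.6585, -0.2561],
 [-0.2561, 0.1829]].

Step 4 — quadratic form (x̄ - mu_0)^T · S^{-1} · (x̄ - mu_0):
  S^{-1} · (x̄ - mu_0) = (-0.2561, 0.1829),
  (x̄ - mu_0)^T · [...] = (0)·(-0.2561) + (1)·(0.1829) = 0.1829.

Step 5 — scale by n: T² = 4 · 0.1829 = 0.7317.

T² ≈ 0.7317


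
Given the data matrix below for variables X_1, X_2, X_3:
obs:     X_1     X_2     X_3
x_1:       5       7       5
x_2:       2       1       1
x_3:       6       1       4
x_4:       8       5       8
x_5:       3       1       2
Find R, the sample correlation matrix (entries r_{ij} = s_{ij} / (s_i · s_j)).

Step 1 — column means:
  mean(X_1) = (5 + 2 + 6 + 8 + 3) / 5 = 24/5 = 4.8
  mean(X_2) = (7 + 1 + 1 + 5 + 1) / 5 = 15/5 = 3
  mean(X_3) = (5 + 1 + 4 + 8 + 2) / 5 = 20/5 = 4

Step 2 — sample variances and covariances s[i,j] = (1/(n-1)) · Σ_k (x_{k,i} - mean_i) · (x_{k,j} - mean_j), with n-1 = 4:
  s[X_1,X_1] = ((0.2)·(0.2) + (-2.8)·(-2.8) + (1.2)·(1.2) + (3.2)·(3.2) + (-1.8)·(-1.8)) / 4 = 22.8/4 = 5.7
  s[X_1,X_2] = ((0.2)·(4) + (-2.8)·(-2) + (1.2)·(-2) + (3.2)·(2) + (-1.8)·(-2)) / 4 = 14/4 = 3.5
  s[X_1,X_3] = ((0.2)·(1) + (-2.8)·(-3) + (1.2)·(0) + (3.2)·(4) + (-1.8)·(-2)) / 4 = 25/4 = 6.25
  s[X_2,X_2] = ((4)·(4) + (-2)·(-2) + (-2)·(-2) + (2)·(2) + (-2)·(-2)) / 4 = 32/4 = 8
  s[X_2,X_3] = ((4)·(1) + (-2)·(-3) + (-2)·(0) + (2)·(4) + (-2)·(-2)) / 4 = 22/4 = 5.5
  s[X_3,X_3] = ((1)·(1) + (-3)·(-3) + (0)·(0) + (4)·(4) + (-2)·(-2)) / 4 = 30/4 = 7.5
  Sample standard deviations s_i = √(s[i,i]):
  s(X_1) = √(5.7) = 2.3875
  s(X_2) = √(8) = 2.8284
  s(X_3) = √(7.5) = 2.7386

Step 3 — r_{ij} = s_{ij} / (s_i · s_j):
  r[X_1,X_1] = 1 (diagonal).
  r[X_1,X_2] = 3.5 / (2.3875 · 2.8284) = 3.5 / 6.7528 = 0.5183
  r[X_1,X_3] = 6.25 / (2.3875 · 2.7386) = 6.25 / 6.5383 = 0.9559
  r[X_2,X_2] = 1 (diagonal).
  r[X_2,X_3] = 5.5 / (2.8284 · 2.7386) = 5.5 / 7.746 = 0.71
  r[X_3,X_3] = 1 (diagonal).

R is symmetric with unit diagonal. Assembling:

R = [[1, 0.5183, 0.9559],
 [0.5183, 1, 0.71],
 [0.9559, 0.71, 1]]


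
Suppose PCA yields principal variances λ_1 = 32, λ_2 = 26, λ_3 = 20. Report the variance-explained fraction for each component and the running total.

Step 1 — total variance = trace(Sigma) = Σ λ_i = 32 + 26 + 20 = 78.

Step 2 — fraction explained by component i = λ_i / Σ λ:
  PC1: 32/78 = 0.4103
  PC2: 26/78 = 0.3333
  PC3: 20/78 = 0.2564

Step 3 — cumulative fraction after k components = (λ_1 + ... + λ_k) / Σ λ:
  k = 1: 32/78 = 0.4103
  k = 2: (32 + 26)/78 = 58/78 = 0.7436
  k = 3: (32 + 26 + 20)/78 = 78/78 = 1

Summary (fraction, with percent):

explained: PC1 0.4103 (41.03%), PC2 0.3333 (33.33%), PC3 0.2564 (25.64%);  cumulative: 0.4103, 0.7436, 1


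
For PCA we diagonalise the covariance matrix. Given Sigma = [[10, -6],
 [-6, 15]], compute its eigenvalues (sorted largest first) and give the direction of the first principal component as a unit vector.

Step 1 — characteristic polynomial of 2×2 Sigma:
  det(Sigma - λI) = λ² - trace · λ + det = 0.
  trace = 10 + 15 = 25, det = 10·15 - (-6)² = 114.
Step 2 — discriminant:
  Δ = trace² - 4·det = 625 - 456 = 169.
Step 3 — eigenvalues:
  λ = (trace ± √Δ)/2 = (25 ± 13)/2,
  λ_1 = 19,  λ_2 = 6.

Step 4 — unit eigenvector for λ_1: solve (Sigma - λ_1 I)v = 0. First row:
  (10 - 19)·v_x + (-6)·v_y = 0, i.e. (-9)·v_x + (-6)·v_y = 0,
  so v ∝ (b, λ_1 - a) = (-6, 9); multiply by -1 so the first entry is positive: u = (6, -9).
  ||u|| = √((6)² + (-9)²) = √(117) ≈ 10.8167,
  v_1 = u/||u|| ≈ (0.5547, -0.8321) (||v_1|| = 1).

λ_1 = 19,  λ_2 = 6;  v_1 ≈ (0.5547, -0.8321)


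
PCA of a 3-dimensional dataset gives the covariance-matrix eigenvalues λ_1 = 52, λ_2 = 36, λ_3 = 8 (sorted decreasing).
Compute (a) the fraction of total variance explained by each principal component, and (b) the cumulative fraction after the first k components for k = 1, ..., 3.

Step 1 — total variance = trace(Sigma) = Σ λ_i = 52 + 36 + 8 = 96.

Step 2 — fraction explained by component i = λ_i / Σ λ:
  PC1: 52/96 = 0.5417
  PC2: 36/96 = 0.375
  PC3: 8/96 = 0.0833

Step 3 — cumulative fraction after k components = (λ_1 + ... + λ_k) / Σ λ:
  k = 1: 52/96 = 0.5417
  k = 2: (52 + 36)/96 = 88/96 = 0.9167
  k = 3: (52 + 36 + 8)/96 = 96/96 = 1

Summary (fraction, with percent):

explained: PC1 0.5417 (54.17%), PC2 0.375 (37.5%), PC3 0.0833 (8.33%);  cumulative: 0.5417, 0.9167, 1


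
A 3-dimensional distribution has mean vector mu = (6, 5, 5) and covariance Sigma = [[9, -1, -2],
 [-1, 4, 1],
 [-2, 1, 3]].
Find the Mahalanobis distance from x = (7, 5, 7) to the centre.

Step 1 — centre the observation: (x - mu) = (1, 0, 2).

Step 2 — invert Sigma (cofactor / det for 3×3, or solve directly):
  Sigma^{-1} = [[0.131, 0.0119, 0.0833],
 [0.0119, 0.2738, -0.0833],
 [0.0833, -0.0833, 0.4167]].

Step 3 — form the quadratic (x - mu)^T · Sigma^{-1} · (x - mu):
  Sigma^{-1} · (x - mu) = (0.2976, -0.1548, 0.9167).
  (x - mu)^T · [Sigma^{-1} · (x - mu)] = (1)·(0.2976) + (0)·(-0.1548) + (2)·(0.9167) = 2.131.

Step 4 — take square root: d = √(2.131) ≈ 1.4598.

d(x, mu) = √(2.131) ≈ 1.4598


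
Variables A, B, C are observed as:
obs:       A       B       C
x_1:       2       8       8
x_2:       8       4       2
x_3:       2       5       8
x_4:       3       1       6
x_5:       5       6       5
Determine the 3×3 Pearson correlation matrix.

Step 1 — column means:
  mean(A) = (2 + 8 + 2 + 3 + 5) / 5 = 20/5 = 4
  mean(B) = (8 + 4 + 5 + 1 + 6) / 5 = 24/5 = 4.8
  mean(C) = (8 + 2 + 8 + 6 + 5) / 5 = 29/5 = 5.8

Step 2 — sample variances and covariances s[i,j] = (1/(n-1)) · Σ_k (x_{k,i} - mean_i) · (x_{k,j} - mean_j), with n-1 = 4:
  s[A,A] = ((-2)·(-2) + (4)·(4) + (-2)·(-2) + (-1)·(-1) + (1)·(1)) / 4 = 26/4 = 6.5
  s[A,B] = ((-2)·(3.2) + (4)·(-0.8) + (-2)·(0.2) + (-1)·(-3.8) + (1)·(1.2)) / 4 = -5/4 = -1.25
  s[A,C] = ((-2)·(2.2) + (4)·(-3.8) + (-2)·(2.2) + (-1)·(0.2) + (1)·(-0.8)) / 4 = -25/4 = -6.25
  s[B,B] = ((3.2)·(3.2) + (-0.8)·(-0.8) + (0.2)·(0.2) + (-3.8)·(-3.8) + (1.2)·(1.2)) / 4 = 26.8/4 = 6.7
  s[B,C] = ((3.2)·(2.2) + (-0.8)·(-3.8) + (0.2)·(2.2) + (-3.8)·(0.2) + (1.2)·(-0.8)) / 4 = 8.8/4 = 2.2
  s[C,C] = ((2.2)·(2.2) + (-3.8)·(-3.8) + (2.2)·(2.2) + (0.2)·(0.2) + (-0.8)·(-0.8)) / 4 = 24.8/4 = 6.2
  Sample standard deviations s_i = √(s[i,i]):
  s(A) = √(6.5) = 2.5495
  s(B) = √(6.7) = 2.5884
  s(C) = √(6.2) = 2.49

Step 3 — r_{ij} = s_{ij} / (s_i · s_j):
  r[A,A] = 1 (diagonal).
  r[A,B] = -1.25 / (2.5495 · 2.5884) = -1.25 / 6.5992 = -0.1894
  r[A,C] = -6.25 / (2.5495 · 2.49) = -6.25 / 6.3482 = -0.9845
  r[B,B] = 1 (diagonal).
  r[B,C] = 2.2 / (2.5884 · 2.49) = 2.2 / 6.4452 = 0.3413
  r[C,C] = 1 (diagonal).

R is symmetric with unit diagonal. Assembling:

R = [[1, -0.1894, -0.9845],
 [-0.1894, 1, 0.3413],
 [-0.9845, 0.3413, 1]]


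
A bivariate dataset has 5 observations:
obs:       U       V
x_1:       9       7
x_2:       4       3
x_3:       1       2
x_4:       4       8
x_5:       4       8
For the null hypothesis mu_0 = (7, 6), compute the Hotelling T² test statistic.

Step 1 — sample mean vector:
  mean(U) = (9 + 4 + 1 + 4 + 4) / 5 = 22/5 = 4.4
  mean(V) = (7 + 3 + 2 + 8 + 8) / 5 = 28/5 = 5.6
  x̄ = (4.4, 5.6),  deviation x̄ - mu_0 = (4.4, 5.6) - (7, 6) = (-2.6, -0.4).

Step 2 — sample covariance matrix, S[i,j] = (1/(n-1)) · Σ_k (x_{k,i} - mean_i) · (x_{k,j} - mean_j), divisor n-1 = 4:
  S[U,U] = ((4.6)·(4.6) + (-0.4)·(-0.4) + (-3.4)·(-3.4) + (-0.4)·(-0.4) + (-0.4)·(-0.4)) / 4 = 33.2/4 = 8.3
  S[U,V] = ((4.6)·(1.4) + (-0.4)·(-2.6) + (-3.4)·(-3.6) + (-0.4)·(2.4) + (-0.4)·(2.4)) / 4 = 17.8/4 = 4.45
  S[V,V] = ((1.4)·(1.4) + (-2.6)·(-2.6) + (-3.6)·(-3.6) + (2.4)·(2.4) + (2.4)·(2.4)) / 4 = 33.2/4 = 8.3
  S = [[8.3, 4.45],
 [4.45, 8.3]].

Step 3 — invert S. det(S) = 8.3·8.3 - (4.45)² = 49.0875.
  S^{-1} = (1/det) · [[d, -b], [-b, a]] = [[0.1691, -0.0907],
 [-0.0907, 0.1691]].

Step 4 — quadratic form (x̄ - mu_0)^T · S^{-1} · (x̄ - mu_0):
  S^{-1} · (x̄ - mu_0) = (-0.4034, 0.1681),
  (x̄ - mu_0)^T · [...] = (-2.6)·(-0.4034) + (-0.4)·(0.1681) = 0.9815.

Step 5 — scale by n: T² = 5 · 0.9815 = 4.9076.

T² ≈ 4.9076


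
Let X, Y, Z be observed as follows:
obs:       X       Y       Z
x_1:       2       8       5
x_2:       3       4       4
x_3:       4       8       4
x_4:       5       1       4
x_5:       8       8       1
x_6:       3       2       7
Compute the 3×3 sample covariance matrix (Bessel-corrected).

Step 1 — column means:
  mean(X) = (2 + 3 + 4 + 5 + 8 + 3) / 6 = 25/6 = 4.1667
  mean(Y) = (8 + 4 + 8 + 1 + 8 + 2) / 6 = 31/6 = 5.1667
  mean(Z) = (5 + 4 + 4 + 4 + 1 + 7) / 6 = 25/6 = 4.1667

Step 2 — sample covariance S[i,j] = (1/(n-1)) · Σ_k (x_{k,i} - mean_i) · (x_{k,j} - mean_j), with n-1 = 5.
  S[X,X] = ((-2.1667)·(-2.1667) + (-1.1667)·(-1.1667) + (-0.1667)·(-0.1667) + (0.8333)·(0.8333) + (3.8333)·(3.8333) + (-1.1667)·(-1.1667)) / 5 = 22.8333/5 = 4.5667
  S[X,Y] = ((-2.1667)·(2.8333) + (-1.1667)·(-1.1667) + (-0.1667)·(2.8333) + (0.8333)·(-4.1667) + (3.8333)·(2.8333) + (-1.1667)·(-3.1667)) / 5 = 5.8333/5 = 1.1667
  S[X,Z] = ((-2.1667)·(0.8333) + (-1.1667)·(-0.1667) + (-0.1667)·(-0.1667) + (0.8333)·(-0.1667) + (3.8333)·(-3.1667) + (-1.1667)·(2.8333)) / 5 = -17.1667/5 = -3.4333
  S[Y,Y] = ((2.8333)·(2.8333) + (-1.1667)·(-1.1667) + (2.8333)·(2.8333) + (-4.1667)·(-4.1667) + (2.8333)·(2.8333) + (-3.1667)·(-3.1667)) / 5 = 52.8333/5 = 10.5667
  S[Y,Z] = ((2.8333)·(0.8333) + (-1.1667)·(-0.1667) + (2.8333)·(-0.1667) + (-4.1667)·(-0.1667) + (2.8333)·(-3.1667) + (-3.1667)·(2.8333)) / 5 = -15.1667/5 = -3.0333
  S[Z,Z] = ((0.8333)·(0.8333) + (-0.1667)·(-0.1667) + (-0.1667)·(-0.1667) + (-0.1667)·(-0.1667) + (-3.1667)·(-3.1667) + (2.8333)·(2.8333)) / 5 = 18.8333/5 = 3.7667

S is symmetric (S[j,i] = S[i,j]). Assembling:

S = [[4.5667, 1.1667, -3.4333],
 [1.1667, 10.5667, -3.0333],
 [-3.4333, -3.0333, 3.7667]]


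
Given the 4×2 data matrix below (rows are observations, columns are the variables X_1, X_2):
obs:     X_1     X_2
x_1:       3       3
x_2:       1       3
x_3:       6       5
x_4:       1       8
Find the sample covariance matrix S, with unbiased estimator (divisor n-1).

Step 1 — column means:
  mean(X_1) = (3 + 1 + 6 + 1) / 4 = 11/4 = 2.75
  mean(X_2) = (3 + 3 + 5 + 8) / 4 = 19/4 = 4.75

Step 2 — sample covariance S[i,j] = (1/(n-1)) · Σ_k (x_{k,i} - mean_i) · (x_{k,j} - mean_j), with n-1 = 3.
  S[X_1,X_1] = ((0.25)·(0.25) + (-1.75)·(-1.75) + (3.25)·(3.25) + (-1.75)·(-1.75)) / 3 = 16.75/3 = 5.5833
  S[X_1,X_2] = ((0.25)·(-1.75) + (-1.75)·(-1.75) + (3.25)·(0.25) + (-1.75)·(3.25)) / 3 = -2.25/3 = -0.75
  S[X_2,X_2] = ((-1.75)·(-1.75) + (-1.75)·(-1.75) + (0.25)·(0.25) + (3.25)·(3.25)) / 3 = 16.75/3 = 5.5833

S is symmetric (S[j,i] = S[i,j]). Assembling:

S = [[5.5833, -0.75],
 [-0.75, 5.5833]]


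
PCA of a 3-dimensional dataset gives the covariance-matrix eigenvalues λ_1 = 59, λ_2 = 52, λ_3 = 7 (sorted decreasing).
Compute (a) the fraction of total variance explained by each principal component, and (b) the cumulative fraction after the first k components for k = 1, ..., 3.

Step 1 — total variance = trace(Sigma) = Σ λ_i = 59 + 52 + 7 = 118.

Step 2 — fraction explained by component i = λ_i / Σ λ:
  PC1: 59/118 = 0.5
  PC2: 52/118 = 0.4407
  PC3: 7/118 = 0.0593

Step 3 — cumulative fraction after k components = (λ_1 + ... + λ_k) / Σ λ:
  k = 1: 59/118 = 0.5
  k = 2: (59 + 52)/118 = 111/118 = 0.9407
  k = 3: (59 + 52 + 7)/118 = 118/118 = 1

Summary (fraction, with percent):

explained: PC1 0.5 (50%), PC2 0.4407 (44.07%), PC3 0.0593 (5.93%);  cumulative: 0.5, 0.9407, 1


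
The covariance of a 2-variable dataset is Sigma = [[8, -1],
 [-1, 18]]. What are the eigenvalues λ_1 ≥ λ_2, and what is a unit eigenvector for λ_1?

Step 1 — characteristic polynomial of 2×2 Sigma:
  det(Sigma - λI) = λ² - trace · λ + det = 0.
  trace = 8 + 18 = 26, det = 8·18 - (-1)² = 143.
Step 2 — discriminant:
  Δ = trace² - 4·det = 676 - 572 = 104.
Step 3 — eigenvalues:
  λ = (trace ± √Δ)/2 = (26 ± 10.198)/2,
  λ_1 = 18.099,  λ_2 = 7.901.

Step 4 — unit eigenvector for λ_1: solve (Sigma - λ_1 I)v = 0. First row:
  (8 - 18.099)·v_x + (-1)·v_y = 0, i.e. (-10.099)·v_x + (-1)·v_y = 0,
  so v ∝ (b, λ_1 - a) = (-1, 10.099); multiply by -1 so the first entry is positive: u = (1, -10.099).
  ||u|| = √((1)² + (-10.099)²) = √(102.9902) ≈ 10.1484,
  v_1 = u/||u|| ≈ (0.0985, -0.9951) (||v_1|| = 1).

λ_1 = 18.099,  λ_2 = 7.901;  v_1 ≈ (0.0985, -0.9951)


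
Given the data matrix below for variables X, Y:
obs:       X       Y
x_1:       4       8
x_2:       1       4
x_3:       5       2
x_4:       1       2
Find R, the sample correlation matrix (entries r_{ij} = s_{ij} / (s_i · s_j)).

Step 1 — column means:
  mean(X) = (4 + 1 + 5 + 1) / 4 = 11/4 = 2.75
  mean(Y) = (8 + 4 + 2 + 2) / 4 = 16/4 = 4

Step 2 — sample variances and covariances s[i,j] = (1/(n-1)) · Σ_k (x_{k,i} - mean_i) · (x_{k,j} - mean_j), with n-1 = 3:
  s[X,X] = ((1.25)·(1.25) + (-1.75)·(-1.75) + (2.25)·(2.25) + (-1.75)·(-1.75)) / 3 = 12.75/3 = 4.25
  s[X,Y] = ((1.25)·(4) + (-1.75)·(0) + (2.25)·(-2) + (-1.75)·(-2)) / 3 = 4/3 = 1.3333
  s[Y,Y] = ((4)·(4) + (0)·(0) + (-2)·(-2) + (-2)·(-2)) / 3 = 24/3 = 8
  Sample standard deviations s_i = √(s[i,i]):
  s(X) = √(4.25) = 2.0616
  s(Y) = √(8) = 2.8284

Step 3 — r_{ij} = s_{ij} / (s_i · s_j):
  r[X,X] = 1 (diagonal).
  r[X,Y] = 1.3333 / (2.0616 · 2.8284) = 1.3333 / 5.831 = 0.2287
  r[Y,Y] = 1 (diagonal).

R is symmetric with unit diagonal. Assembling:

R = [[1, 0.2287],
 [0.2287, 1]]


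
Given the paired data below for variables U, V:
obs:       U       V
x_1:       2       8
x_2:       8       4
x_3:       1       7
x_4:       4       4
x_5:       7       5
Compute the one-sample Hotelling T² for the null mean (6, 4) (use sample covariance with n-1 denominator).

Step 1 — sample mean vector:
  mean(U) = (2 + 8 + 1 + 4 + 7) / 5 = 22/5 = 4.4
  mean(V) = (8 + 4 + 7 + 4 + 5) / 5 = 28/5 = 5.6
  x̄ = (4.4, 5.6),  deviation x̄ - mu_0 = (4.4, 5.6) - (6, 4) = (-1.6, 1.6).

Step 2 — sample covariance matrix, S[i,j] = (1/(n-1)) · Σ_k (x_{k,i} - mean_i) · (x_{k,j} - mean_j), divisor n-1 = 4:
  S[U,U] = ((-2.4)·(-2.4) + (3.6)·(3.6) + (-3.4)·(-3.4) + (-0.4)·(-0.4) + (2.6)·(2.6)) / 4 = 37.2/4 = 9.3
  S[U,V] = ((-2.4)·(2.4) + (3.6)·(-1.6) + (-3.4)·(1.4) + (-0.4)·(-1.6) + (2.6)·(-0.6)) / 4 = -17.2/4 = -4.3
  S[V,V] = ((2.4)·(2.4) + (-1.6)·(-1.6) + (1.4)·(1.4) + (-1.6)·(-1.6) + (-0.6)·(-0.6)) / 4 = 13.2/4 = 3.3
  S = [[9.3, -4.3],
 [-4.3, 3.3]].

Step 3 — invert S. det(S) = 9.3·3.3 - (-4.3)² = 12.2.
  S^{-1} = (1/det) · [[d, -b], [-b, a]] = [[0.2705, 0.3525],
 [0.3525, 0.7623]].

Step 4 — quadratic form (x̄ - mu_0)^T · S^{-1} · (x̄ - mu_0):
  S^{-1} · (x̄ - mu_0) = (0.1311, 0.6557),
  (x̄ - mu_0)^T · [...] = (-1.6)·(0.1311) + (1.6)·(0.6557) = 0.8393.

Step 5 — scale by n: T² = 5 · 0.8393 = 4.1967.

T² ≈ 4.1967


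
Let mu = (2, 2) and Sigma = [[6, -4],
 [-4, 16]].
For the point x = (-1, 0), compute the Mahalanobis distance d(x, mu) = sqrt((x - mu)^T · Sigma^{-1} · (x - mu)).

Step 1 — centre the observation: (x - mu) = (-3, -2).

Step 2 — invert Sigma. det(Sigma) = 6·16 - (-4)² = 80.
  Sigma^{-1} = (1/det) · [[d, -b], [-b, a]] = [[0.2, 0.05],
 [0.05, 0.075]].

Step 3 — form the quadratic (x - mu)^T · Sigma^{-1} · (x - mu):
  Sigma^{-1} · (x - mu) = (-0.7, -0.3).
  (x - mu)^T · [Sigma^{-1} · (x - mu)] = (-3)·(-0.7) + (-2)·(-0.3) = 2.7.

Step 4 — take square root: d = √(2.7) ≈ 1.6432.

d(x, mu) = √(2.7) ≈ 1.6432


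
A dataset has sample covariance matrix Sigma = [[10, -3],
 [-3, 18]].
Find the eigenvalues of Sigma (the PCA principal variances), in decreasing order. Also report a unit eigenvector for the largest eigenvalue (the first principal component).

Step 1 — characteristic polynomial of 2×2 Sigma:
  det(Sigma - λI) = λ² - trace · λ + det = 0.
  trace = 10 + 18 = 28, det = 10·18 - (-3)² = 171.
Step 2 — discriminant:
  Δ = trace² - 4·det = 784 - 684 = 100.
Step 3 — eigenvalues:
  λ = (trace ± √Δ)/2 = (28 ± 10)/2,
  λ_1 = 19,  λ_2 = 9.

Step 4 — unit eigenvector for λ_1: solve (Sigma - λ_1 I)v = 0. First row:
  (10 - 19)·v_x + (-3)·v_y = 0, i.e. (-9)·v_x + (-3)·v_y = 0,
  so v ∝ (b, λ_1 - a) = (-3, 9); multiply by -1 so the first entry is positive: u = (3, -9).
  ||u|| = √((3)² + (-9)²) = √(90) ≈ 9.4868,
  v_1 = u/||u|| ≈ (0.3162, -0.9487) (||v_1|| = 1).

λ_1 = 19,  λ_2 = 9;  v_1 ≈ (0.3162, -0.9487)


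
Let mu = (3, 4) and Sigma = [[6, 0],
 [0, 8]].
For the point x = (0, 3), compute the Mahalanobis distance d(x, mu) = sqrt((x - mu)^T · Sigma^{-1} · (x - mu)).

Step 1 — centre the observation: (x - mu) = (-3, -1).

Step 2 — invert Sigma. det(Sigma) = 6·8 - (0)² = 48.
  Sigma^{-1} = (1/det) · [[d, -b], [-b, a]] = [[0.1667, 0],
 [0, 0.125]].

Step 3 — form the quadratic (x - mu)^T · Sigma^{-1} · (x - mu):
  Sigma^{-1} · (x - mu) = (-0.5, -0.125).
  (x - mu)^T · [Sigma^{-1} · (x - mu)] = (-3)·(-0.5) + (-1)·(-0.125) = 1.625.

Step 4 — take square root: d = √(1.625) ≈ 1.2748.

d(x, mu) = √(1.625) ≈ 1.2748


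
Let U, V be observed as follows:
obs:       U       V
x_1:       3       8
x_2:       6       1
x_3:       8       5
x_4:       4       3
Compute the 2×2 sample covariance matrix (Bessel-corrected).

Step 1 — column means:
  mean(U) = (3 + 6 + 8 + 4) / 4 = 21/4 = 5.25
  mean(V) = (8 + 1 + 5 + 3) / 4 = 17/4 = 4.25

Step 2 — sample covariance S[i,j] = (1/(n-1)) · Σ_k (x_{k,i} - mean_i) · (x_{k,j} - mean_j), with n-1 = 3.
  S[U,U] = ((-2.25)·(-2.25) + (0.75)·(0.75) + (2.75)·(2.75) + (-1.25)·(-1.25)) / 3 = 14.75/3 = 4.9167
  S[U,V] = ((-2.25)·(3.75) + (0.75)·(-3.25) + (2.75)·(0.75) + (-1.25)·(-1.25)) / 3 = -7.25/3 = -2.4167
  S[V,V] = ((3.75)·(3.75) + (-3.25)·(-3.25) + (0.75)·(0.75) + (-1.25)·(-1.25)) / 3 = 26.75/3 = 8.9167

S is symmetric (S[j,i] = S[i,j]). Assembling:

S = [[4.9167, -2.4167],
 [-2.4167, 8.9167]]


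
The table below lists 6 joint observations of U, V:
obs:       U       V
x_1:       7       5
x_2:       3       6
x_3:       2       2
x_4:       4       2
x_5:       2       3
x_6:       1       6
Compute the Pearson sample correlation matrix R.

Step 1 — column means:
  mean(U) = (7 + 3 + 2 + 4 + 2 + 1) / 6 = 19/6 = 3.1667
  mean(V) = (5 + 6 + 2 + 2 + 3 + 6) / 6 = 24/6 = 4

Step 2 — sample variances and covariances s[i,j] = (1/(n-1)) · Σ_k (x_{k,i} - mean_i) · (x_{k,j} - mean_j), with n-1 = 5:
  s[U,U] = ((3.8333)·(3.8333) + (-0.1667)·(-0.1667) + (-1.1667)·(-1.1667) + (0.8333)·(0.8333) + (-1.1667)·(-1.1667) + (-2.1667)·(-2.1667)) / 5 = 22.8333/5 = 4.5667
  s[U,V] = ((3.8333)·(1) + (-0.1667)·(2) + (-1.1667)·(-2) + (0.8333)·(-2) + (-1.1667)·(-1) + (-2.1667)·(2)) / 5 = 1/5 = 0.2
  s[V,V] = ((1)·(1) + (2)·(2) + (-2)·(-2) + (-2)·(-2) + (-1)·(-1) + (2)·(2)) / 5 = 18/5 = 3.6
  Sample standard deviations s_i = √(s[i,i]):
  s(U) = √(4.5667) = 2.137
  s(V) = √(3.6) = 1.8974

Step 3 — r_{ij} = s_{ij} / (s_i · s_j):
  r[U,U] = 1 (diagonal).
  r[U,V] = 0.2 / (2.137 · 1.8974) = 0.2 / 4.0546 = 0.0493
  r[V,V] = 1 (diagonal).

R is symmetric with unit diagonal. Assembling:

R = [[1, 0.0493],
 [0.0493, 1]]


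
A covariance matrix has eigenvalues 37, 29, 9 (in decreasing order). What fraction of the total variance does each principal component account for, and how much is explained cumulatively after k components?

Step 1 — total variance = trace(Sigma) = Σ λ_i = 37 + 29 + 9 = 75.

Step 2 — fraction explained by component i = λ_i / Σ λ:
  PC1: 37/75 = 0.4933
  PC2: 29/75 = 0.3867
  PC3: 9/75 = 0.12

Step 3 — cumulative fraction after k components = (λ_1 + ... + λ_k) / Σ λ:
  k = 1: 37/75 = 0.4933
  k = 2: (37 + 29)/75 = 66/75 = 0.88
  k = 3: (37 + 29 + 9)/75 = 75/75 = 1

Summary (fraction, with percent):

explained: PC1 0.4933 (49.33%), PC2 0.3867 (38.67%), PC3 0.12 (12%);  cumulative: 0.4933, 0.88, 1


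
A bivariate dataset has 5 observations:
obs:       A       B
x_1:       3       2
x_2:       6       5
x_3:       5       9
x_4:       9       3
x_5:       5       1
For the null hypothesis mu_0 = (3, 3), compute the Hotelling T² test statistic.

Step 1 — sample mean vector:
  mean(A) = (3 + 6 + 5 + 9 + 5) / 5 = 28/5 = 5.6
  mean(B) = (2 + 5 + 9 + 3 + 1) / 5 = 20/5 = 4
  x̄ = (5.6, 4),  deviation x̄ - mu_0 = (5.6, 4) - (3, 3) = (2.6, 1).

Step 2 — sample covariance matrix, S[i,j] = (1/(n-1)) · Σ_k (x_{k,i} - mean_i) · (x_{k,j} - mean_j), divisor n-1 = 4:
  S[A,A] = ((-2.6)·(-2.6) + (0.4)·(0.4) + (-0.6)·(-0.6) + (3.4)·(3.4) + (-0.6)·(-0.6)) / 4 = 19.2/4 = 4.8
  S[A,B] = ((-2.6)·(-2) + (0.4)·(1) + (-0.6)·(5) + (3.4)·(-1) + (-0.6)·(-3)) / 4 = 1/4 = 0.25
  S[B,B] = ((-2)·(-2) + (1)·(1) + (5)·(5) + (-1)·(-1) + (-3)·(-3)) / 4 = 40/4 = 10
  S = [[4.8, 0.25],
 [0.25, 10]].

Step 3 — invert S. det(S) = 4.8·10 - (0.25)² = 47.9375.
  S^{-1} = (1/det) · [[d, -b], [-b, a]] = [[0.2086, -0.0052],
 [-0.0052, 0.1001]].

Step 4 — quadratic form (x̄ - mu_0)^T · S^{-1} · (x̄ - mu_0):
  S^{-1} · (x̄ - mu_0) = (0.5372, 0.0866),
  (x̄ - mu_0)^T · [...] = (2.6)·(0.5372) + (1)·(0.0866) = 1.4832.

Step 5 — scale by n: T² = 5 · 1.4832 = 7.4159.

T² ≈ 7.4159


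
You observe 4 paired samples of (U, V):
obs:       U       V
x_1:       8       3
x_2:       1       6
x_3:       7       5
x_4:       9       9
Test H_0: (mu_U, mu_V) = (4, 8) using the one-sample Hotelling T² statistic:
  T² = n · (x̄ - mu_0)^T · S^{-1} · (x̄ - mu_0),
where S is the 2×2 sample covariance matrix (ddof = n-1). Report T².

Step 1 — sample mean vector:
  mean(U) = (8 + 1 + 7 + 9) / 4 = 25/4 = 6.25
  mean(V) = (3 + 6 + 5 + 9) / 4 = 23/4 = 5.75
  x̄ = (6.25, 5.75),  deviation x̄ - mu_0 = (6.25, 5.75) - (4, 8) = (2.25, -2.25).

Step 2 — sample covariance matrix, S[i,j] = (1/(n-1)) · Σ_k (x_{k,i} - mean_i) · (x_{k,j} - mean_j), divisor n-1 = 3:
  S[U,U] = ((1.75)·(1.75) + (-5.25)·(-5.25) + (0.75)·(0.75) + (2.75)·(2.75)) / 3 = 38.75/3 = 12.9167
  S[U,V] = ((1.75)·(-2.75) + (-5.25)·(0.25) + (0.75)·(-0.75) + (2.75)·(3.25)) / 3 = 2.25/3 = 0.75
  S[V,V] = ((-2.75)·(-2.75) + (0.25)·(0.25) + (-0.75)·(-0.75) + (3.25)·(3.25)) / 3 = 18.75/3 = 6.25
  S = [[12.9167, 0.75],
 [0.75, 6.25]].

Step 3 — invert S. det(S) = 12.9167·6.25 - (0.75)² = 80.1667.
  S^{-1} = (1/det) · [[d, -b], [-b, a]] = [[0.078, -0.0094],
 [-0.0094, 0.1611]].

Step 4 — quadratic form (x̄ - mu_0)^T · S^{-1} · (x̄ - mu_0):
  S^{-1} · (x̄ - mu_0) = (0.1965, -0.3836),
  (x̄ - mu_0)^T · [...] = (2.25)·(0.1965) + (-2.25)·(-0.3836) = 1.3051.

Step 5 — scale by n: T² = 4 · 1.3051 = 5.2204.

T² ≈ 5.2204


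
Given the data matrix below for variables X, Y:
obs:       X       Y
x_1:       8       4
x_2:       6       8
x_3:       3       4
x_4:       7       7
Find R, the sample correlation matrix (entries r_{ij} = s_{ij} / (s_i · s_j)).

Step 1 — column means:
  mean(X) = (8 + 6 + 3 + 7) / 4 = 24/4 = 6
  mean(Y) = (4 + 8 + 4 + 7) / 4 = 23/4 = 5.75

Step 2 — sample variances and covariances s[i,j] = (1/(n-1)) · Σ_k (x_{k,i} - mean_i) · (x_{k,j} - mean_j), with n-1 = 3:
  s[X,X] = ((2)·(2) + (0)·(0) + (-3)·(-3) + (1)·(1)) / 3 = 14/3 = 4.6667
  s[X,Y] = ((2)·(-1.75) + (0)·(2.25) + (-3)·(-1.75) + (1)·(1.25)) / 3 = 3/3 = 1
  s[Y,Y] = ((-1.75)·(-1.75) + (2.25)·(2.25) + (-1.75)·(-1.75) + (1.25)·(1.25)) / 3 = 12.75/3 = 4.25
  Sample standard deviations s_i = √(s[i,i]):
  s(X) = √(4.6667) = 2.1602
  s(Y) = √(4.25) = 2.0616

Step 3 — r_{ij} = s_{ij} / (s_i · s_j):
  r[X,X] = 1 (diagonal).
  r[X,Y] = 1 / (2.1602 · 2.0616) = 1 / 4.4535 = 0.2245
  r[Y,Y] = 1 (diagonal).

R is symmetric with unit diagonal. Assembling:

R = [[1, 0.2245],
 [0.2245, 1]]
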